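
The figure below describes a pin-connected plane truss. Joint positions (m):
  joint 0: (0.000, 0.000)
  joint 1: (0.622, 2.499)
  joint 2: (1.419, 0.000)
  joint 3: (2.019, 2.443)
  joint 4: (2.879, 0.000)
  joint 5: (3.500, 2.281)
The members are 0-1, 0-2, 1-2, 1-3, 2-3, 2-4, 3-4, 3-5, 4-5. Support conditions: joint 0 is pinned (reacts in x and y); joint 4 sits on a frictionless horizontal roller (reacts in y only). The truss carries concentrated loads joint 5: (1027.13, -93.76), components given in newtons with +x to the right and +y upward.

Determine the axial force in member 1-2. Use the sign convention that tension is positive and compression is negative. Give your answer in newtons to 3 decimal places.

-895.580

N=6 nodes, M=9 members, R=3 reactions → 2N=12, M+R=12
member 0 (0-1): L=2.5752, (cx,cy)=(0.2415,0.9704)
member 1 (0-2): L=1.4190, (cx,cy)=(1.0000,0.0000)
member 2 (1-2): L=2.6230, (cx,cy)=(0.3038,-0.9527)
member 3 (1-3): L=1.3981, (cx,cy)=(0.9992,-0.0401)
member 4 (2-3): L=2.5156, (cx,cy)=(0.2385,0.9711)
member 5 (2-4): L=1.4600, (cx,cy)=(1.0000,0.0000)
member 6 (3-4): L=2.5900, (cx,cy)=(0.3321,-0.9433)
member 7 (3-5): L=1.4898, (cx,cy)=(0.9941,-0.1087)
member 8 (4-5): L=2.3640, (cx,cy)=(0.2627,0.9649)
solve A·x = −loads:
  F[0-1] = +859.4534 N (tension)
  F[0-2] = +819.5458 N (tension)
  F[1-2] = -895.5800 N (compression)
  F[1-3] = +480.0903 N (tension)
  F[2-3] = +878.5937 N (tension)
  F[2-4] = +337.8702 N (tension)
  F[3-4] = -1002.7165 N (compression)
  F[3-5] = +1028.3117 N (tension)
  F[4-5] = +18.7127 N (tension)
  Rx@0 = -1027.1300 N
  Ry@0 = -834.0078 N
  Ry@4 = +927.7678 N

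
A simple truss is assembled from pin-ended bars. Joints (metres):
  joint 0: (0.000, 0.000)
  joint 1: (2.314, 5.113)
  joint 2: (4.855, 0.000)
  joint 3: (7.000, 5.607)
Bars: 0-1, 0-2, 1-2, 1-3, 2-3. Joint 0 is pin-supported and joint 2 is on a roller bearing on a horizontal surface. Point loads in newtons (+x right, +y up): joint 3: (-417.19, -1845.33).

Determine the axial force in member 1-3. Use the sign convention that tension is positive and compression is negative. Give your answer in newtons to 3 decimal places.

N=4 nodes, M=5 members, R=3 reactions → 2N=8, M+R=8
member 0 (0-1): L=5.6123, (cx,cy)=(0.4123,0.9110)
member 1 (0-2): L=4.8550, (cx,cy)=(1.0000,0.0000)
member 2 (1-2): L=5.7096, (cx,cy)=(0.4450,-0.8955)
member 3 (1-3): L=4.7120, (cx,cy)=(0.9945,0.1048)
member 4 (2-3): L=6.0033, (cx,cy)=(0.3573,0.9340)
solve A·x = −loads:
  F[0-1] = +366.0429 N (tension)
  F[0-2] = -568.1140 N (compression)
  F[1-2] = -336.9707 N (compression)
  F[1-3] = +302.5569 N (tension)
  F[2-3] = -2009.7150 N (compression)
  Rx@0 = +417.1900 N
  Ry@0 = -333.4806 N
  Ry@2 = +2178.8106 N

302.557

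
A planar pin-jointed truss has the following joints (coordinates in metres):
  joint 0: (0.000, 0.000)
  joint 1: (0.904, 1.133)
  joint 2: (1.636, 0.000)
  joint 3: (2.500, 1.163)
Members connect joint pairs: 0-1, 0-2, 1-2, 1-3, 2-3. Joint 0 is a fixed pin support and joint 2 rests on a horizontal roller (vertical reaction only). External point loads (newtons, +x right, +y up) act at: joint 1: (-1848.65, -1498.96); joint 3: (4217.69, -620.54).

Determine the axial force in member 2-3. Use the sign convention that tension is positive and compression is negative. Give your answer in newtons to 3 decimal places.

-884.152

N=4 nodes, M=5 members, R=3 reactions → 2N=8, M+R=8
member 0 (0-1): L=1.4494, (cx,cy)=(0.6237,0.7817)
member 1 (0-2): L=1.6360, (cx,cy)=(1.0000,0.0000)
member 2 (1-2): L=1.3489, (cx,cy)=(0.5427,-0.8399)
member 3 (1-3): L=1.5963, (cx,cy)=(0.9998,0.0188)
member 4 (2-3): L=1.4488, (cx,cy)=(0.5963,0.8027)
solve A·x = −loads:
  F[0-1] = +1759.0887 N (tension)
  F[0-2] = +1271.9229 N (tension)
  F[1-2] = -3315.4514 N (compression)
  F[1-3] = +4745.7917 N (tension)
  F[2-3] = -884.1520 N (compression)
  Rx@0 = -2369.0400 N
  Ry@0 = -1375.0372 N
  Ry@2 = +3494.5372 N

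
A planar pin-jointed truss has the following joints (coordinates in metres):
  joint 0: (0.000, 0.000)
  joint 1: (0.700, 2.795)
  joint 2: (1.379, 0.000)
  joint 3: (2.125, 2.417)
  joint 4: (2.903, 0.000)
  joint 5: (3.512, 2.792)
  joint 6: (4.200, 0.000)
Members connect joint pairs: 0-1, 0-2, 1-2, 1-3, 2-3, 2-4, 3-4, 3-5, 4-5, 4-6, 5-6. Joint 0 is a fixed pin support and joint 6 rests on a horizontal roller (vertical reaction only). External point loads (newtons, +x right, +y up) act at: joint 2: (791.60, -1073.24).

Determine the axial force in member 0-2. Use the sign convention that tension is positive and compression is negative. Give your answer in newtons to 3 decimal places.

972.137

N=7 nodes, M=11 members, R=3 reactions → 2N=14, M+R=14
member 0 (0-1): L=2.8813, (cx,cy)=(0.2429,0.9700)
member 1 (0-2): L=1.3790, (cx,cy)=(1.0000,0.0000)
member 2 (1-2): L=2.8763, (cx,cy)=(0.2361,-0.9717)
member 3 (1-3): L=1.4743, (cx,cy)=(0.9666,-0.2564)
member 4 (2-3): L=2.5295, (cx,cy)=(0.2949,0.9555)
member 5 (2-4): L=1.5240, (cx,cy)=(1.0000,0.0000)
member 6 (3-4): L=2.5391, (cx,cy)=(0.3064,-0.9519)
member 7 (3-5): L=1.4368, (cx,cy)=(0.9653,0.2610)
member 8 (4-5): L=2.8576, (cx,cy)=(0.2131,0.9770)
member 9 (4-6): L=1.2970, (cx,cy)=(1.0000,0.0000)
member 10 (5-6): L=2.8755, (cx,cy)=(0.2393,-0.9710)
solve A·x = −loads:
  F[0-1] = -743.1233 N (compression)
  F[0-2] = +972.1373 N (tension)
  F[1-2] = +845.6005 N (tension)
  F[1-3] = -393.3036 N (compression)
  F[2-3] = +263.2477 N (tension)
  F[2-4] = +302.5194 N (tension)
  F[3-4] = -419.5939 N (compression)
  F[3-5] = -180.1998 N (compression)
  F[4-5] = +408.8032 N (tension)
  F[4-6] = +86.8330 N (tension)
  F[5-6] = -362.9214 N (compression)
  Rx@0 = -791.6000 N
  Ry@0 = +720.8595 N
  Ry@6 = +352.3805 N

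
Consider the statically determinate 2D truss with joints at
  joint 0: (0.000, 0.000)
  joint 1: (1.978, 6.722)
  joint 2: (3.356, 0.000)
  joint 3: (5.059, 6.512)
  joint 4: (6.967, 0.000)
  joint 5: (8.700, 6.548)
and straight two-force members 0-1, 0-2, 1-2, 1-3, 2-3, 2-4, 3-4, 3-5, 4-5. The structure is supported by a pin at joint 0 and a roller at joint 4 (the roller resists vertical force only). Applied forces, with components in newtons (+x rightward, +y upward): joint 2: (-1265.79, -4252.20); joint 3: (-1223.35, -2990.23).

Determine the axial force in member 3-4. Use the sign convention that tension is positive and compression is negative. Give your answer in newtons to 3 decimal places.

-3205.466

N=6 nodes, M=9 members, R=3 reactions → 2N=12, M+R=12
member 0 (0-1): L=7.0070, (cx,cy)=(0.2823,0.9593)
member 1 (0-2): L=3.3560, (cx,cy)=(1.0000,0.0000)
member 2 (1-2): L=6.8618, (cx,cy)=(0.2008,-0.9796)
member 3 (1-3): L=3.0881, (cx,cy)=(0.9977,-0.0680)
member 4 (2-3): L=6.7310, (cx,cy)=(0.2530,0.9675)
member 5 (2-4): L=3.6110, (cx,cy)=(1.0000,0.0000)
member 6 (3-4): L=6.7858, (cx,cy)=(0.2812,-0.9597)
member 7 (3-5): L=3.6412, (cx,cy)=(1.0000,0.0099)
member 8 (4-5): L=6.7734, (cx,cy)=(0.2559,0.9667)
solve A·x = −loads:
  F[0-1] = -4342.9152 N (compression)
  F[0-2] = -1263.1787 N (compression)
  F[1-2] = +4399.7013 N (tension)
  F[1-3] = -2114.4136 N (compression)
  F[2-3] = -59.8154 N (compression)
  F[2-4] = +901.3029 N (tension)
  F[3-4] = -3205.4663 N (compression)
  F[3-5] = -0.0000 N (tension)
  F[4-5] = +0.0000 N (tension)
  Rx@0 = +2489.1400 N
  Ry@0 = +4166.2851 N
  Ry@4 = +3076.1449 N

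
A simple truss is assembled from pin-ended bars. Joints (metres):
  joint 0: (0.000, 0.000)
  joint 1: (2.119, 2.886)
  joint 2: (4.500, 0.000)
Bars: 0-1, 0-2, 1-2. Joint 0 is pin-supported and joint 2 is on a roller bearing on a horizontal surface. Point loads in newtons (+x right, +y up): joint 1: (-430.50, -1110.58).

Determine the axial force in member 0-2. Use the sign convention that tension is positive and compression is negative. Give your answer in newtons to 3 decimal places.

203.669

N=3 nodes, M=3 members, R=3 reactions → 2N=6, M+R=6
member 0 (0-1): L=3.5804, (cx,cy)=(0.5918,0.8061)
member 1 (0-2): L=4.5000, (cx,cy)=(1.0000,0.0000)
member 2 (1-2): L=3.7414, (cx,cy)=(0.6364,-0.7714)
solve A·x = −loads:
  F[0-1] = -1071.5279 N (compression)
  F[0-2] = +203.6685 N (tension)
  F[1-2] = -320.0369 N (compression)
  Rx@0 = +430.5000 N
  Ry@0 = +863.7142 N
  Ry@2 = +246.8658 N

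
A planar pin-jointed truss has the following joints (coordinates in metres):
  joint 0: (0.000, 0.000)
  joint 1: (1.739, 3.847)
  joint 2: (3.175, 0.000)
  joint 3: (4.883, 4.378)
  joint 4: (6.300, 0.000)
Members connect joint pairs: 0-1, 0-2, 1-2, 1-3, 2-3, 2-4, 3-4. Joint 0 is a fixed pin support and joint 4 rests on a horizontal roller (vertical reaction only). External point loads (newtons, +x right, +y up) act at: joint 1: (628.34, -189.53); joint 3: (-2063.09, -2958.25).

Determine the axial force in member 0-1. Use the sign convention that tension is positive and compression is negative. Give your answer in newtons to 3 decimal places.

N=5 nodes, M=7 members, R=3 reactions → 2N=10, M+R=10
member 0 (0-1): L=4.2218, (cx,cy)=(0.4119,0.9112)
member 1 (0-2): L=3.1750, (cx,cy)=(1.0000,0.0000)
member 2 (1-2): L=4.1063, (cx,cy)=(0.3497,-0.9369)
member 3 (1-3): L=3.1885, (cx,cy)=(0.9860,0.1665)
member 4 (2-3): L=4.6994, (cx,cy)=(0.3635,0.9316)
member 5 (2-4): L=3.1250, (cx,cy)=(1.0000,0.0000)
member 6 (3-4): L=4.6016, (cx,cy)=(0.3079,-0.9514)
solve A·x = −loads:
  F[0-1] = -2033.0697 N (compression)
  F[0-2] = -597.3075 N (compression)
  F[1-2] = +1421.2882 N (tension)
  F[1-3] = -1990.6169 N (compression)
  F[2-3] = -1429.2912 N (compression)
  F[2-4] = +419.2085 N (tension)
  F[3-4] = -1361.3493 N (compression)
  Rx@0 = +1434.7500 N
  Ry@0 = +1852.5826 N
  Ry@4 = +1295.1974 N

-2033.070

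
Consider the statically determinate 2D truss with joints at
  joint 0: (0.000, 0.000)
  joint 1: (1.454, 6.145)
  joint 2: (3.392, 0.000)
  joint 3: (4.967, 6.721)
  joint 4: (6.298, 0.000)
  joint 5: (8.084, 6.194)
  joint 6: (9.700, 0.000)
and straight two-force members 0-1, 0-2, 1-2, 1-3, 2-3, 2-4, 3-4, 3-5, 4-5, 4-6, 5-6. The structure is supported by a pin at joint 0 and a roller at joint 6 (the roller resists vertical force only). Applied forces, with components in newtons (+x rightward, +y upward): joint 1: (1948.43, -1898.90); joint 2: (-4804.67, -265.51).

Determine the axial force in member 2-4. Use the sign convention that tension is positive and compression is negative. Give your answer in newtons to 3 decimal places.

1135.065

N=7 nodes, M=11 members, R=3 reactions → 2N=14, M+R=14
member 0 (0-1): L=6.3147, (cx,cy)=(0.2303,0.9731)
member 1 (0-2): L=3.3920, (cx,cy)=(1.0000,0.0000)
member 2 (1-2): L=6.4434, (cx,cy)=(0.3008,-0.9537)
member 3 (1-3): L=3.5599, (cx,cy)=(0.9868,0.1618)
member 4 (2-3): L=6.9031, (cx,cy)=(0.2282,0.9736)
member 5 (2-4): L=2.9060, (cx,cy)=(1.0000,0.0000)
member 6 (3-4): L=6.8515, (cx,cy)=(0.1943,-0.9809)
member 7 (3-5): L=3.1612, (cx,cy)=(0.9860,-0.1667)
member 8 (4-5): L=6.4464, (cx,cy)=(0.2771,0.9609)
member 9 (4-6): L=3.4020, (cx,cy)=(1.0000,0.0000)
member 10 (5-6): L=6.4013, (cx,cy)=(0.2524,-0.9676)
solve A·x = −loads:
  F[0-1] = -567.8420 N (compression)
  F[0-2] = -2725.4903 N (compression)
  F[1-2] = -1682.1585 N (compression)
  F[1-3] = -1594.2356 N (compression)
  F[2-3] = +1920.4300 N (tension)
  F[2-4] = +1135.0651 N (tension)
  F[3-4] = -1497.6376 N (compression)
  F[3-5] = -856.1091 N (compression)
  F[4-5] = +1528.9598 N (tension)
  F[4-6] = +420.5216 N (tension)
  F[5-6] = -1665.7796 N (compression)
  Rx@0 = +2856.2400 N
  Ry@0 = +552.5839 N
  Ry@6 = +1611.8261 N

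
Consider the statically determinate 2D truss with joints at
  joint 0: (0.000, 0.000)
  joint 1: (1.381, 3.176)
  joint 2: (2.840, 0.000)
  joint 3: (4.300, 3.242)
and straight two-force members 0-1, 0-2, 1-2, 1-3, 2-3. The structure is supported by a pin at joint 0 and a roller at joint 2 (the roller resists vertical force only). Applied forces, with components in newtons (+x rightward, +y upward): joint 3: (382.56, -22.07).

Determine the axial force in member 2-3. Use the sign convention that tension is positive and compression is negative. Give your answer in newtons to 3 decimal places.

-34.038

N=4 nodes, M=5 members, R=3 reactions → 2N=8, M+R=8
member 0 (0-1): L=3.4633, (cx,cy)=(0.3988,0.9171)
member 1 (0-2): L=2.8400, (cx,cy)=(1.0000,0.0000)
member 2 (1-2): L=3.4951, (cx,cy)=(0.4174,-0.9087)
member 3 (1-3): L=2.9197, (cx,cy)=(0.9997,0.0226)
member 4 (2-3): L=3.5556, (cx,cy)=(0.4106,0.9118)
solve A·x = −loads:
  F[0-1] = +488.5817 N (tension)
  F[0-2] = +187.7342 N (tension)
  F[1-2] = -483.2062 N (compression)
  F[1-3] = +396.6380 N (tension)
  F[2-3] = -34.0378 N (compression)
  Rx@0 = -382.5600 N
  Ry@0 = -448.0569 N
  Ry@2 = +470.1269 N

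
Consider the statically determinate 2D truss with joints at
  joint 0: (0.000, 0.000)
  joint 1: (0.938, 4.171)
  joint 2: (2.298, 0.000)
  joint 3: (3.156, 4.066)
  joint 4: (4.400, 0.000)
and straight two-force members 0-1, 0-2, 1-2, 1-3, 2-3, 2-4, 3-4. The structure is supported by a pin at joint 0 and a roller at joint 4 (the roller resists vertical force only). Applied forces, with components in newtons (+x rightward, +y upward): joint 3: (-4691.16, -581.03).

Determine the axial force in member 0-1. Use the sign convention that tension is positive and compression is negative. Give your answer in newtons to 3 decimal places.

-4611.702

N=5 nodes, M=7 members, R=3 reactions → 2N=10, M+R=10
member 0 (0-1): L=4.2752, (cx,cy)=(0.2194,0.9756)
member 1 (0-2): L=2.2980, (cx,cy)=(1.0000,0.0000)
member 2 (1-2): L=4.3871, (cx,cy)=(0.3100,-0.9507)
member 3 (1-3): L=2.2205, (cx,cy)=(0.9989,-0.0473)
member 4 (2-3): L=4.1555, (cx,cy)=(0.2065,0.9785)
member 5 (2-4): L=2.1020, (cx,cy)=(1.0000,0.0000)
member 6 (3-4): L=4.2520, (cx,cy)=(0.2926,-0.9562)
solve A·x = −loads:
  F[0-1] = -4611.7022 N (compression)
  F[0-2] = -3679.3228 N (compression)
  F[1-2] = +4857.8325 N (tension)
  F[1-3] = -2520.5762 N (compression)
  F[2-3] = -4720.2302 N (compression)
  F[2-4] = -1198.8113 N (compression)
  F[3-4] = +4097.5888 N (tension)
  Rx@0 = +4691.1600 N
  Ry@0 = +4499.3313 N
  Ry@4 = -3918.3013 N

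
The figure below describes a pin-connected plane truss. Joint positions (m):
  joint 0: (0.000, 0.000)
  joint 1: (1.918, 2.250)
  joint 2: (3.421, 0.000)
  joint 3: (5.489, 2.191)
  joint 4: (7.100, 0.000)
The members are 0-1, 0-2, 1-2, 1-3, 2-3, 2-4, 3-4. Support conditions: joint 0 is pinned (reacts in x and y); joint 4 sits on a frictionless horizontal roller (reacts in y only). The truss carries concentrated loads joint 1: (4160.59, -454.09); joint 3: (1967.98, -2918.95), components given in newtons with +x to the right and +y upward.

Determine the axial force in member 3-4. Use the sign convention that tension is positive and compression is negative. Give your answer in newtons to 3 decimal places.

N=5 nodes, M=7 members, R=3 reactions → 2N=10, M+R=10
member 0 (0-1): L=2.9566, (cx,cy)=(0.6487,0.7610)
member 1 (0-2): L=3.4210, (cx,cy)=(1.0000,0.0000)
member 2 (1-2): L=2.7058, (cx,cy)=(0.5555,-0.8315)
member 3 (1-3): L=3.5715, (cx,cy)=(0.9999,-0.0165)
member 4 (2-3): L=3.0128, (cx,cy)=(0.6864,0.7272)
member 5 (2-4): L=3.6790, (cx,cy)=(1.0000,0.0000)
member 6 (3-4): L=2.7195, (cx,cy)=(0.5924,-0.8057)
solve A·x = −loads:
  F[0-1] = +1224.7543 N (tension)
  F[0-2] = +5334.0379 N (tension)
  F[1-2] = -1617.9507 N (compression)
  F[1-3] = -2467.6755 N (compression)
  F[2-3] = +1850.0302 N (tension)
  F[2-4] = +3165.4593 N (tension)
  F[3-4] = -5343.5986 N (compression)
  Rx@0 = -6128.5700 N
  Ry@0 = -932.0632 N
  Ry@4 = +4305.1032 N

-5343.599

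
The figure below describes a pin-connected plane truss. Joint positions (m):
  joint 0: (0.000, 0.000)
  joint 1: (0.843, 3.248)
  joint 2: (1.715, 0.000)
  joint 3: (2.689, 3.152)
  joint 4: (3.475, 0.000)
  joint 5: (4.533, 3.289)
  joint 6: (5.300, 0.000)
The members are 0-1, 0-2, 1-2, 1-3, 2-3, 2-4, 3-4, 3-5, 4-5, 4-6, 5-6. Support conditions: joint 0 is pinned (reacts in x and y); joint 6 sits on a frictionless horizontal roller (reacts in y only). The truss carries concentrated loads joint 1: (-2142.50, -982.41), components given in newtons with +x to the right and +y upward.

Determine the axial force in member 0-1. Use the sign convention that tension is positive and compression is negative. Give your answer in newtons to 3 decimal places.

-2210.015

N=7 nodes, M=11 members, R=3 reactions → 2N=14, M+R=14
member 0 (0-1): L=3.3556, (cx,cy)=(0.2512,0.9679)
member 1 (0-2): L=1.7150, (cx,cy)=(1.0000,0.0000)
member 2 (1-2): L=3.3630, (cx,cy)=(0.2593,-0.9658)
member 3 (1-3): L=1.8485, (cx,cy)=(0.9987,-0.0519)
member 4 (2-3): L=3.2991, (cx,cy)=(0.2952,0.9554)
member 5 (2-4): L=1.7600, (cx,cy)=(1.0000,0.0000)
member 6 (3-4): L=3.2485, (cx,cy)=(0.2420,-0.9703)
member 7 (3-5): L=1.8491, (cx,cy)=(0.9973,0.0741)
member 8 (4-5): L=3.4550, (cx,cy)=(0.3062,0.9520)
member 9 (4-6): L=1.8250, (cx,cy)=(1.0000,0.0000)
member 10 (5-6): L=3.3772, (cx,cy)=(0.2271,-0.9739)
solve A·x = −loads:
  F[0-1] = -2210.0155 N (compression)
  F[0-2] = -1587.2984 N (compression)
  F[1-2] = +1127.9708 N (tension)
  F[1-3] = +1296.5755 N (tension)
  F[2-3] = -1140.2193 N (compression)
  F[2-4] = -958.1922 N (compression)
  F[3-4] = +1242.5016 N (tension)
  F[3-5] = +659.3736 N (tension)
  F[4-5] = -1266.4233 N (compression)
  F[4-6] = -269.7512 N (compression)
  F[5-6] = +1187.7667 N (tension)
  Rx@0 = +2142.5000 N
  Ry@0 = +2139.1399 N
  Ry@6 = -1156.7299 N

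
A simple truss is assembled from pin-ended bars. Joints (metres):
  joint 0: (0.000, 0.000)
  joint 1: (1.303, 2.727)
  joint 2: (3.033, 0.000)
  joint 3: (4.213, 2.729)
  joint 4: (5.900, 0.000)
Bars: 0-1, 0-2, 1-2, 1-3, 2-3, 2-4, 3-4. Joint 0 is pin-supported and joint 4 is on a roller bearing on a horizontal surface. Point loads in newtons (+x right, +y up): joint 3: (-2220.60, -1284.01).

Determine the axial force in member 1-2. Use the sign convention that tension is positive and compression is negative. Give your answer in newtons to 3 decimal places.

N=5 nodes, M=7 members, R=3 reactions → 2N=10, M+R=10
member 0 (0-1): L=3.0223, (cx,cy)=(0.4311,0.9023)
member 1 (0-2): L=3.0330, (cx,cy)=(1.0000,0.0000)
member 2 (1-2): L=3.2295, (cx,cy)=(0.5357,-0.8444)
member 3 (1-3): L=2.9100, (cx,cy)=(1.0000,0.0007)
member 4 (2-3): L=2.9732, (cx,cy)=(0.3969,0.9179)
member 5 (2-4): L=2.8670, (cx,cy)=(1.0000,0.0000)
member 6 (3-4): L=3.2083, (cx,cy)=(0.5258,-0.8506)
solve A·x = −loads:
  F[0-1] = -1545.2459 N (compression)
  F[0-2] = -1554.4018 N (compression)
  F[1-2] = +1649.8991 N (tension)
  F[1-3] = -1550.0377 N (compression)
  F[2-3] = -1517.8573 N (compression)
  F[2-4] = -68.1547 N (compression)
  F[3-4] = +129.6165 N (tension)
  Rx@0 = +2220.6000 N
  Ry@0 = +1394.2614 N
  Ry@4 = -110.2514 N

1649.899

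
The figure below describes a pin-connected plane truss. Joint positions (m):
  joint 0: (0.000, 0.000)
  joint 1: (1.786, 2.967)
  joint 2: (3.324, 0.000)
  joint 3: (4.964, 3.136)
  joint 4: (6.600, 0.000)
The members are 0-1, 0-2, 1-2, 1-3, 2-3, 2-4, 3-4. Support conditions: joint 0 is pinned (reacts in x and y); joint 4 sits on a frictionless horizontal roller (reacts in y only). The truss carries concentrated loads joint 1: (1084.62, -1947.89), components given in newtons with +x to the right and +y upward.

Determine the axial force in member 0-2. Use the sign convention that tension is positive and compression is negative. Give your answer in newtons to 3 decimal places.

N=5 nodes, M=7 members, R=3 reactions → 2N=10, M+R=10
member 0 (0-1): L=3.4631, (cx,cy)=(0.5157,0.8568)
member 1 (0-2): L=3.3240, (cx,cy)=(1.0000,0.0000)
member 2 (1-2): L=3.3419, (cx,cy)=(0.4602,-0.8878)
member 3 (1-3): L=3.1825, (cx,cy)=(0.9986,0.0531)
member 4 (2-3): L=3.5389, (cx,cy)=(0.4634,0.8861)
member 5 (2-4): L=3.2760, (cx,cy)=(1.0000,0.0000)
member 6 (3-4): L=3.5371, (cx,cy)=(0.4625,-0.8866)
solve A·x = −loads:
  F[0-1] = -1089.2206 N (compression)
  F[0-2] = +1646.3601 N (tension)
  F[1-2] = -1208.2306 N (compression)
  F[1-3] = -1091.8581 N (compression)
  F[2-3] = +1210.5046 N (tension)
  F[2-4] = +529.3508 N (tension)
  F[3-4] = -1144.4745 N (compression)
  Rx@0 = -1084.6200 N
  Ry@0 = +933.1932 N
  Ry@4 = +1014.6968 N

1646.360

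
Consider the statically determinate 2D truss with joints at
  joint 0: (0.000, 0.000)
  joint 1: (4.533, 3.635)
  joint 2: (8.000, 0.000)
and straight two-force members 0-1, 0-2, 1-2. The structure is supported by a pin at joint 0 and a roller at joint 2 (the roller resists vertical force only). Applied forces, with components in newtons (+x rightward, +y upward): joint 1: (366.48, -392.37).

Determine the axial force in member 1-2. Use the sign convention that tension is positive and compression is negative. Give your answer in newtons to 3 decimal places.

N=3 nodes, M=3 members, R=3 reactions → 2N=6, M+R=6
member 0 (0-1): L=5.8104, (cx,cy)=(0.7801,0.6256)
member 1 (0-2): L=8.0000, (cx,cy)=(1.0000,0.0000)
member 2 (1-2): L=5.0233, (cx,cy)=(0.6902,-0.7236)
solve A·x = −loads:
  F[0-1] = -5.6330 N (compression)
  F[0-2] = +370.8746 N (tension)
  F[1-2] = -537.3539 N (compression)
  Rx@0 = -366.4800 N
  Ry@0 = +3.5240 N
  Ry@2 = +388.8460 N

-537.354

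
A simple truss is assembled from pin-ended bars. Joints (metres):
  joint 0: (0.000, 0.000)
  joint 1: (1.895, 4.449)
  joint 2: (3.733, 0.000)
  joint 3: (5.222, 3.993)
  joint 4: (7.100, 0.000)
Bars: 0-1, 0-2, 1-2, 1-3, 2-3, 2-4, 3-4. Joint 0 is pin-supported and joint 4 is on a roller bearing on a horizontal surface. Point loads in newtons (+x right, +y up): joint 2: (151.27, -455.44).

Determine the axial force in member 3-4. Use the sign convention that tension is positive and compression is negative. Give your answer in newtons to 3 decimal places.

-264.621

N=5 nodes, M=7 members, R=3 reactions → 2N=10, M+R=10
member 0 (0-1): L=4.8358, (cx,cy)=(0.3919,0.9200)
member 1 (0-2): L=3.7330, (cx,cy)=(1.0000,0.0000)
member 2 (1-2): L=4.8137, (cx,cy)=(0.3818,-0.9242)
member 3 (1-3): L=3.3581, (cx,cy)=(0.9907,-0.1358)
member 4 (2-3): L=4.2616, (cx,cy)=(0.3494,0.9370)
member 5 (2-4): L=3.3670, (cx,cy)=(1.0000,0.0000)
member 6 (3-4): L=4.4126, (cx,cy)=(0.4256,-0.9049)
solve A·x = −loads:
  F[0-1] = -234.7571 N (compression)
  F[0-2] = +243.2647 N (tension)
  F[1-2] = +262.1742 N (tension)
  F[1-3] = -193.8955 N (compression)
  F[2-3] = +227.4659 N (tension)
  F[2-4] = +112.6230 N (tension)
  F[3-4] = -264.6214 N (compression)
  Rx@0 = -151.2700 N
  Ry@0 = +215.9812 N
  Ry@4 = +239.4588 N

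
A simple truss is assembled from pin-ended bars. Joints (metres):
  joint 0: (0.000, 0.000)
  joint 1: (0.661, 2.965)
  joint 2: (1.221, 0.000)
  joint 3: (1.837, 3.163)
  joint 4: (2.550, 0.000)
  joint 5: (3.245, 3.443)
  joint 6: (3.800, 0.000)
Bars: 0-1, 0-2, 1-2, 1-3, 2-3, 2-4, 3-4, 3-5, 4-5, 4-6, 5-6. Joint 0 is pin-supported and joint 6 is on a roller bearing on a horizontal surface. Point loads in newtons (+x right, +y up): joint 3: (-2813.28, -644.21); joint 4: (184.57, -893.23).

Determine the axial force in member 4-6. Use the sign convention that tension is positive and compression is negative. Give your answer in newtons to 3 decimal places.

-230.649

N=7 nodes, M=11 members, R=3 reactions → 2N=14, M+R=14
member 0 (0-1): L=3.0378, (cx,cy)=(0.2176,0.9760)
member 1 (0-2): L=1.2210, (cx,cy)=(1.0000,0.0000)
member 2 (1-2): L=3.0174, (cx,cy)=(0.1856,-0.9826)
member 3 (1-3): L=1.1926, (cx,cy)=(0.9861,0.1660)
member 4 (2-3): L=3.2224, (cx,cy)=(0.1912,0.9816)
member 5 (2-4): L=1.3290, (cx,cy)=(1.0000,0.0000)
member 6 (3-4): L=3.2424, (cx,cy)=(0.2199,-0.9755)
member 7 (3-5): L=1.4356, (cx,cy)=(0.9808,0.1950)
member 8 (4-5): L=3.5124, (cx,cy)=(0.1979,0.9802)
member 9 (4-6): L=1.2500, (cx,cy)=(1.0000,0.0000)
member 10 (5-6): L=3.4874, (cx,cy)=(0.1591,-0.9873)
solve A·x = −loads:
  F[0-1] = -3041.1637 N (compression)
  F[0-2] = -1966.9751 N (compression)
  F[1-2] = +2817.7862 N (tension)
  F[1-3] = -1201.3591 N (compression)
  F[2-3] = -2820.8540 N (compression)
  F[2-4] = -904.7895 N (compression)
  F[3-4] = +2492.7291 N (tension)
  F[3-5] = +551.8032 N (tension)
  F[4-5] = -1569.5138 N (compression)
  F[4-6] = -230.6492 N (compression)
  F[5-6] = +1449.3271 N (tension)
  Rx@0 = +2628.7100 N
  Ry@0 = +2968.2964 N
  Ry@6 = -1430.8564 N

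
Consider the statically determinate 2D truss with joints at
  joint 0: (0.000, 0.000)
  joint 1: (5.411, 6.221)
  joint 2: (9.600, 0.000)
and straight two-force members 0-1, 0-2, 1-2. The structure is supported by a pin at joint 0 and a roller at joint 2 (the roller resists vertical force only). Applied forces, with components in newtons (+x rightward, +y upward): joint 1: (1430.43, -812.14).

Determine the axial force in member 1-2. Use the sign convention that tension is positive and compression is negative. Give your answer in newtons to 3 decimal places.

-1669.374

N=3 nodes, M=3 members, R=3 reactions → 2N=6, M+R=6
member 0 (0-1): L=8.2450, (cx,cy)=(0.6563,0.7545)
member 1 (0-2): L=9.6000, (cx,cy)=(1.0000,0.0000)
member 2 (1-2): L=7.4999, (cx,cy)=(0.5585,-0.8295)
solve A·x = −loads:
  F[0-1] = +758.8510 N (tension)
  F[0-2] = +932.4129 N (tension)
  F[1-2] = -1669.3740 N (compression)
  Rx@0 = -1430.4300 N
  Ry@0 = -572.5678 N
  Ry@2 = +1384.7078 N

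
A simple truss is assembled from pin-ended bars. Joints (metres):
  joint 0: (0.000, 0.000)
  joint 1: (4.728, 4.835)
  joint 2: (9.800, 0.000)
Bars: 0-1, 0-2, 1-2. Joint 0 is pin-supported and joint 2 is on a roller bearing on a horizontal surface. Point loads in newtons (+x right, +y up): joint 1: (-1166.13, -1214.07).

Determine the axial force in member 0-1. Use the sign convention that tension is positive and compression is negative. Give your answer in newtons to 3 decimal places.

-1683.521

N=3 nodes, M=3 members, R=3 reactions → 2N=6, M+R=6
member 0 (0-1): L=6.7625, (cx,cy)=(0.6992,0.7150)
member 1 (0-2): L=9.8000, (cx,cy)=(1.0000,0.0000)
member 2 (1-2): L=7.0073, (cx,cy)=(0.7238,-0.6900)
solve A·x = −loads:
  F[0-1] = -1683.5213 N (compression)
  F[0-2] = +10.9060 N (tension)
  F[1-2] = -15.0673 N (compression)
  Rx@0 = +1166.1300 N
  Ry@0 = +1203.6736 N
  Ry@2 = +10.3964 N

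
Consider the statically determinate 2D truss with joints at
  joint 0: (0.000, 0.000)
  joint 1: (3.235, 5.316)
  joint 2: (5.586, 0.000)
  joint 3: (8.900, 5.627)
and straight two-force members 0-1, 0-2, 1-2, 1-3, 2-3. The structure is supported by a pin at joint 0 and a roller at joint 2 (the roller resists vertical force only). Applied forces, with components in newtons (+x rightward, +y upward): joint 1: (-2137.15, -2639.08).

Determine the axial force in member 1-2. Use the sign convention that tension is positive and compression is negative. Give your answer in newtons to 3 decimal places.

552.717

N=4 nodes, M=5 members, R=3 reactions → 2N=8, M+R=8
member 0 (0-1): L=6.2229, (cx,cy)=(0.5199,0.8543)
member 1 (0-2): L=5.5860, (cx,cy)=(1.0000,0.0000)
member 2 (1-2): L=5.8127, (cx,cy)=(0.4045,-0.9146)
member 3 (1-3): L=5.6735, (cx,cy)=(0.9985,0.0548)
member 4 (2-3): L=6.5304, (cx,cy)=(0.5075,0.8617)
solve A·x = −loads:
  F[0-1] = -3681.0560 N (compression)
  F[0-2] = -223.5527 N (compression)
  F[1-2] = +552.7166 N (tension)
  F[1-3] = +0.0000 N (tension)
  F[2-3] = -0.0000 N (compression)
  Rx@0 = +2137.1500 N
  Ry@0 = +3144.5697 N
  Ry@2 = -505.4897 N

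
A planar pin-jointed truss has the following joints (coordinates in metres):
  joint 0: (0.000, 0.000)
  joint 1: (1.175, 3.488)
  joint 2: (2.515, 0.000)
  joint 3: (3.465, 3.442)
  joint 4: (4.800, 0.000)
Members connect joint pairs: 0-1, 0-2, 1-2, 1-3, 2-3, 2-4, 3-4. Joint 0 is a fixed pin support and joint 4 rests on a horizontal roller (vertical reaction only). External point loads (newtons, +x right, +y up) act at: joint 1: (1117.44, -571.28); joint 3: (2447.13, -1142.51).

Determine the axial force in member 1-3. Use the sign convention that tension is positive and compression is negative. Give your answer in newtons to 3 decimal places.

N=5 nodes, M=7 members, R=3 reactions → 2N=10, M+R=10
member 0 (0-1): L=3.6806, (cx,cy)=(0.3192,0.9477)
member 1 (0-2): L=2.5150, (cx,cy)=(1.0000,0.0000)
member 2 (1-2): L=3.7365, (cx,cy)=(0.3586,-0.9335)
member 3 (1-3): L=2.2905, (cx,cy)=(0.9998,-0.0201)
member 4 (2-3): L=3.5707, (cx,cy)=(0.2661,0.9640)
member 5 (2-4): L=2.2850, (cx,cy)=(1.0000,0.0000)
member 6 (3-4): L=3.6918, (cx,cy)=(0.3616,-0.9323)
solve A·x = −loads:
  F[0-1] = +1917.9676 N (tension)
  F[0-2] = +2952.2742 N (tension)
  F[1-2] = -2568.0573 N (compression)
  F[1-3] = +415.8973 N (tension)
  F[2-3] = +2486.8710 N (tension)
  F[2-4] = +1369.6730 N (tension)
  F[3-4] = -3787.7124 N (compression)
  Rx@0 = -3564.5700 N
  Ry@0 = -1817.6065 N
  Ry@4 = +3531.3965 N

415.897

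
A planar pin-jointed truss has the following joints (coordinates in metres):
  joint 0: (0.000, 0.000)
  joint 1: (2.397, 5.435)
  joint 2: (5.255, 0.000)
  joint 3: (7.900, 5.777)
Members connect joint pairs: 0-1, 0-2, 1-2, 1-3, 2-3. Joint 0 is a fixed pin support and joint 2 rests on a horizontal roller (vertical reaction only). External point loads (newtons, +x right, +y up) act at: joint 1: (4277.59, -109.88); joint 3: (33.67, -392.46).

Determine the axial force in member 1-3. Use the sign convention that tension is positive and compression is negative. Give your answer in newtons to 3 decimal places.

220.030

N=4 nodes, M=5 members, R=3 reactions → 2N=8, M+R=8
member 0 (0-1): L=5.9401, (cx,cy)=(0.4035,0.9150)
member 1 (0-2): L=5.2550, (cx,cy)=(1.0000,0.0000)
member 2 (1-2): L=6.1406, (cx,cy)=(0.4654,-0.8851)
member 3 (1-3): L=5.5136, (cx,cy)=(0.9981,0.0620)
member 4 (2-3): L=6.3537, (cx,cy)=(0.4163,0.9092)
solve A·x = −loads:
  F[0-1] = +5026.3034 N (tension)
  F[0-2] = +2283.0044 N (tension)
  F[1-2] = -5304.7108 N (compression)
  F[1-3] = +220.0303 N (tension)
  F[2-3] = -446.6500 N (compression)
  Rx@0 = -4311.2600 N
  Ry@0 = -4598.9025 N
  Ry@2 = +5101.2425 N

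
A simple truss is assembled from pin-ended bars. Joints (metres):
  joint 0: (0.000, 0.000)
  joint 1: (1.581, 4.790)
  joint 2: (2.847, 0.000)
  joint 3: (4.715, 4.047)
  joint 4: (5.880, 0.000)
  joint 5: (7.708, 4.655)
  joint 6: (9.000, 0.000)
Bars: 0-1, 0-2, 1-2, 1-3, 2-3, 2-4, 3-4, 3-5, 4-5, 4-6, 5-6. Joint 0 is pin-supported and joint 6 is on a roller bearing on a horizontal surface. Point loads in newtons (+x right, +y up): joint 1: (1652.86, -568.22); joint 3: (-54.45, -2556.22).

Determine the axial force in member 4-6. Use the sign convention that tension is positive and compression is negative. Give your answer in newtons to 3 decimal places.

N=7 nodes, M=11 members, R=3 reactions → 2N=14, M+R=14
member 0 (0-1): L=5.0442, (cx,cy)=(0.3134,0.9496)
member 1 (0-2): L=2.8470, (cx,cy)=(1.0000,0.0000)
member 2 (1-2): L=4.9545, (cx,cy)=(0.2555,-0.9668)
member 3 (1-3): L=3.2209, (cx,cy)=(0.9730,-0.2307)
member 4 (2-3): L=4.4573, (cx,cy)=(0.4191,0.9079)
member 5 (2-4): L=3.0330, (cx,cy)=(1.0000,0.0000)
member 6 (3-4): L=4.2113, (cx,cy)=(0.2766,-0.9610)
member 7 (3-5): L=3.0541, (cx,cy)=(0.9800,0.1991)
member 8 (4-5): L=5.0011, (cx,cy)=(0.3655,0.9308)
member 9 (4-6): L=3.1200, (cx,cy)=(1.0000,0.0000)
member 10 (5-6): L=4.8310, (cx,cy)=(0.2674,-0.9636)
solve A·x = −loads:
  F[0-1] = -874.2980 N (compression)
  F[0-2] = +1872.4422 N (tension)
  F[1-2] = +793.2325 N (tension)
  F[1-3] = -2188.6132 N (compression)
  F[2-3] = -844.6522 N (compression)
  F[2-4] = +2429.1165 N (tension)
  F[3-4] = -2740.5907 N (compression)
  F[3-5] = -1705.1057 N (compression)
  F[4-5] = +2829.4298 N (tension)
  F[4-6] = +636.7567 N (tension)
  F[5-6] = -2380.9240 N (compression)
  Rx@0 = -1598.4100 N
  Ry@0 = +830.2430 N
  Ry@6 = +2294.1970 N

636.757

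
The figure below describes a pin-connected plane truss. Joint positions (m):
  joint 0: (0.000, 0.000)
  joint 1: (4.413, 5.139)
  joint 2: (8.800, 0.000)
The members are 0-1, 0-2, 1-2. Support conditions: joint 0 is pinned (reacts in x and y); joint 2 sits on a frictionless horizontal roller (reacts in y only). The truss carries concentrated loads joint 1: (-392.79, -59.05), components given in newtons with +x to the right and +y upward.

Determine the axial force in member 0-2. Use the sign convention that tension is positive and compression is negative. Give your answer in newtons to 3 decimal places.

N=3 nodes, M=3 members, R=3 reactions → 2N=6, M+R=6
member 0 (0-1): L=6.7738, (cx,cy)=(0.6515,0.7587)
member 1 (0-2): L=8.8000, (cx,cy)=(1.0000,0.0000)
member 2 (1-2): L=6.7569, (cx,cy)=(0.6493,-0.7606)
solve A·x = −loads:
  F[0-1] = -341.1507 N (compression)
  F[0-2] = -170.5357 N (compression)
  F[1-2] = +262.6590 N (tension)
  Rx@0 = +392.7900 N
  Ry@0 = +258.8182 N
  Ry@2 = -199.7682 N

-170.536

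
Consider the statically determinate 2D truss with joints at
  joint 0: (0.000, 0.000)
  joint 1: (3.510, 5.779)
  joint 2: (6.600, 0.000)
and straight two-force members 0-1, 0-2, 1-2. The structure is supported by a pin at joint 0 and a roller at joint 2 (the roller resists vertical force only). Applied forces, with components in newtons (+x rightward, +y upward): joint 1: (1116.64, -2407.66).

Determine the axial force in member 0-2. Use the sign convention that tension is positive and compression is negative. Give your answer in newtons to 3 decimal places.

N=3 nodes, M=3 members, R=3 reactions → 2N=6, M+R=6
member 0 (0-1): L=6.7614, (cx,cy)=(0.5191,0.8547)
member 1 (0-2): L=6.6000, (cx,cy)=(1.0000,0.0000)
member 2 (1-2): L=6.5532, (cx,cy)=(0.4715,-0.8819)
solve A·x = −loads:
  F[0-1] = -174.8985 N (compression)
  F[0-2] = +1207.4335 N (tension)
  F[1-2] = -2560.7120 N (compression)
  Rx@0 = -1116.6400 N
  Ry@0 = +149.4859 N
  Ry@2 = +2258.1741 N

1207.433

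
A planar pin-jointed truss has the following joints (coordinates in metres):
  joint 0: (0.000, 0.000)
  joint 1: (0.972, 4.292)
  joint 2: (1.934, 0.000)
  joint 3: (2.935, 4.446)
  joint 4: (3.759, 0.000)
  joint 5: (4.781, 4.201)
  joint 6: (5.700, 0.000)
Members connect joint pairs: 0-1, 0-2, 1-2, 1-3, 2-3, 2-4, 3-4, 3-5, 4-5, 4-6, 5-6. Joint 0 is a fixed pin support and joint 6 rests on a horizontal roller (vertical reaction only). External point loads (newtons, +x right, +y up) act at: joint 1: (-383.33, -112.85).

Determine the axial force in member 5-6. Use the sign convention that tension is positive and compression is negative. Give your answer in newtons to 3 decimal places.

N=7 nodes, M=11 members, R=3 reactions → 2N=14, M+R=14
member 0 (0-1): L=4.4007, (cx,cy)=(0.2209,0.9753)
member 1 (0-2): L=1.9340, (cx,cy)=(1.0000,0.0000)
member 2 (1-2): L=4.3985, (cx,cy)=(0.2187,-0.9758)
member 3 (1-3): L=1.9690, (cx,cy)=(0.9969,0.0782)
member 4 (2-3): L=4.5573, (cx,cy)=(0.2196,0.9756)
member 5 (2-4): L=1.8250, (cx,cy)=(1.0000,0.0000)
member 6 (3-4): L=4.5217, (cx,cy)=(0.1822,-0.9833)
member 7 (3-5): L=1.8622, (cx,cy)=(0.9913,-0.1316)
member 8 (4-5): L=4.3235, (cx,cy)=(0.2364,0.9717)
member 9 (4-6): L=1.9410, (cx,cy)=(1.0000,0.0000)
member 10 (5-6): L=4.3003, (cx,cy)=(0.2137,-0.9769)
solve A·x = −loads:
  F[0-1] = -391.9266 N (compression)
  F[0-2] = -296.7634 N (compression)
  F[1-2] = +294.7570 N (tension)
  F[1-3] = +233.0104 N (tension)
  F[2-3] = -294.8206 N (compression)
  F[2-4] = -167.5399 N (compression)
  F[3-4] = +257.7091 N (tension)
  F[3-5] = +121.6344 N (tension)
  F[4-5] = -260.7845 N (compression)
  F[4-6] = -58.9326 N (compression)
  F[5-6] = +275.7675 N (tension)
  Rx@0 = +383.3300 N
  Ry@0 = +382.2469 N
  Ry@6 = -269.3969 N

275.768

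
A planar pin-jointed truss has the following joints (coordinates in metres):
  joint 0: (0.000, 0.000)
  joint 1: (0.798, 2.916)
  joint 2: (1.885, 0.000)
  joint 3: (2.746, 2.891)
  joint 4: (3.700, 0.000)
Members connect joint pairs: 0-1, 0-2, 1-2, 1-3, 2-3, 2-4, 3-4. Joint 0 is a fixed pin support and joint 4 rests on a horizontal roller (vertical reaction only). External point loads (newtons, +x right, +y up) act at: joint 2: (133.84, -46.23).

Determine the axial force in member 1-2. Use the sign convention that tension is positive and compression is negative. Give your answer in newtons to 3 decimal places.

N=5 nodes, M=7 members, R=3 reactions → 2N=10, M+R=10
member 0 (0-1): L=3.0232, (cx,cy)=(0.2640,0.9645)
member 1 (0-2): L=1.8850, (cx,cy)=(1.0000,0.0000)
member 2 (1-2): L=3.1120, (cx,cy)=(0.3493,-0.9370)
member 3 (1-3): L=1.9482, (cx,cy)=(0.9999,-0.0128)
member 4 (2-3): L=3.0165, (cx,cy)=(0.2854,0.9584)
member 5 (2-4): L=1.8150, (cx,cy)=(1.0000,0.0000)
member 6 (3-4): L=3.0443, (cx,cy)=(0.3134,-0.9496)
solve A·x = −loads:
  F[0-1] = -23.5115 N (compression)
  F[0-2] = +140.0460 N (tension)
  F[1-2] = +24.4038 N (tension)
  F[1-3] = -14.7313 N (compression)
  F[2-3] = +24.3774 N (tension)
  F[2-4] = +7.7720 N (tension)
  F[3-4] = -24.8015 N (compression)
  Rx@0 = -133.8400 N
  Ry@0 = +22.6777 N
  Ry@4 = +23.5523 N

24.404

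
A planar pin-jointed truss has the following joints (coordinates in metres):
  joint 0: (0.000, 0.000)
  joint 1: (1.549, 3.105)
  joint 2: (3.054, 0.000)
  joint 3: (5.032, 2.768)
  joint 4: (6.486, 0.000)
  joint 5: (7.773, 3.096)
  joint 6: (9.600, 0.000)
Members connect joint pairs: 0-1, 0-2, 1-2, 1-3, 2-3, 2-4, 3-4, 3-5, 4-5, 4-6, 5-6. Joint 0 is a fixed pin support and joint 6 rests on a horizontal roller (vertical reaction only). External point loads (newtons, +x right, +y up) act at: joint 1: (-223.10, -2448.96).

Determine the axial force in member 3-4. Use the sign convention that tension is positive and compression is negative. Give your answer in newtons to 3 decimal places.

-411.052

N=7 nodes, M=11 members, R=3 reactions → 2N=14, M+R=14
member 0 (0-1): L=3.4699, (cx,cy)=(0.4464,0.8948)
member 1 (0-2): L=3.0540, (cx,cy)=(1.0000,0.0000)
member 2 (1-2): L=3.4505, (cx,cy)=(0.4362,-0.8999)
member 3 (1-3): L=3.4993, (cx,cy)=(0.9954,-0.0963)
member 4 (2-3): L=3.4021, (cx,cy)=(0.5814,0.8136)
member 5 (2-4): L=3.4320, (cx,cy)=(1.0000,0.0000)
member 6 (3-4): L=3.1266, (cx,cy)=(0.4650,-0.8853)
member 7 (3-5): L=2.7606, (cx,cy)=(0.9929,0.1188)
member 8 (4-5): L=3.3528, (cx,cy)=(0.3839,0.9234)
member 9 (4-6): L=3.1140, (cx,cy)=(1.0000,0.0000)
member 10 (5-6): L=3.5949, (cx,cy)=(0.5082,-0.8612)
solve A·x = −loads:
  F[0-1] = -2375.8349 N (compression)
  F[0-2] = +837.4881 N (tension)
  F[1-2] = -282.1142 N (compression)
  F[1-3] = -717.7756 N (compression)
  F[2-3] = +312.0213 N (tension)
  F[2-4] = +533.0285 N (tension)
  F[3-4] = -411.0520 N (compression)
  F[3-5] = -344.3142 N (compression)
  F[4-5] = +394.0909 N (tension)
  F[4-6] = +190.6022 N (tension)
  F[5-6] = -375.0365 N (compression)
  Rx@0 = +223.1000 N
  Ry@0 = +2125.9690 N
  Ry@6 = +322.9910 N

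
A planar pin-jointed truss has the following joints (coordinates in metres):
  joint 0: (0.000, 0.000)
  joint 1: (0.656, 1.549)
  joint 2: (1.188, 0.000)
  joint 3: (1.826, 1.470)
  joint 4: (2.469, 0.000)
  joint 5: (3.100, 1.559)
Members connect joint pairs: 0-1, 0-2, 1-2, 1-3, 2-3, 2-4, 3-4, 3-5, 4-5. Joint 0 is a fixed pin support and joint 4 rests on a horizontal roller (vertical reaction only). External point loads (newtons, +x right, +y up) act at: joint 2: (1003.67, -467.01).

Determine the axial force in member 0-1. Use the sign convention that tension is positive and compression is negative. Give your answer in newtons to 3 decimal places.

N=6 nodes, M=9 members, R=3 reactions → 2N=12, M+R=12
member 0 (0-1): L=1.6822, (cx,cy)=(0.3900,0.9208)
member 1 (0-2): L=1.1880, (cx,cy)=(1.0000,0.0000)
member 2 (1-2): L=1.6378, (cx,cy)=(0.3248,-0.9458)
member 3 (1-3): L=1.1727, (cx,cy)=(0.9977,-0.0674)
member 4 (2-3): L=1.6025, (cx,cy)=(0.3981,0.9173)
member 5 (2-4): L=1.2810, (cx,cy)=(1.0000,0.0000)
member 6 (3-4): L=1.6045, (cx,cy)=(0.4008,-0.9162)
member 7 (3-5): L=1.2771, (cx,cy)=(0.9976,0.0697)
member 8 (4-5): L=1.6819, (cx,cy)=(0.3752,0.9270)
solve A·x = −loads:
  F[0-1] = -263.1333 N (compression)
  F[0-2] = +1106.2840 N (tension)
  F[1-2] = +269.7746 N (tension)
  F[1-3] = -190.6764 N (compression)
  F[2-3] = +230.9579 N (tension)
  F[2-4] = +98.2913 N (tension)
  F[3-4] = -245.2663 N (compression)
  F[3-5] = -0.0000 N (tension)
  F[4-5] = +0.0000 N (tension)
  Rx@0 = -1003.6700 N
  Ry@0 = +242.3004 N
  Ry@4 = +224.7096 N

-263.133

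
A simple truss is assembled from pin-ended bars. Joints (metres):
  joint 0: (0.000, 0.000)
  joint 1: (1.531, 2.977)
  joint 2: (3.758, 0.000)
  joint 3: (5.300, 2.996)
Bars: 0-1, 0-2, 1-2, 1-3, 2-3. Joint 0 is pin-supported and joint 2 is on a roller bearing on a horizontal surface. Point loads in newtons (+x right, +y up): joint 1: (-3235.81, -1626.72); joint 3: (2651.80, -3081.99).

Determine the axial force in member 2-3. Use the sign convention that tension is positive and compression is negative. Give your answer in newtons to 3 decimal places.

-3490.339

N=4 nodes, M=5 members, R=3 reactions → 2N=8, M+R=8
member 0 (0-1): L=3.3476, (cx,cy)=(0.4573,0.8893)
member 1 (0-2): L=3.7580, (cx,cy)=(1.0000,0.0000)
member 2 (1-2): L=3.7178, (cx,cy)=(0.5990,-0.8007)
member 3 (1-3): L=3.7690, (cx,cy)=(1.0000,0.0050)
member 4 (2-3): L=3.3695, (cx,cy)=(0.4576,0.8891)
solve A·x = −loads:
  F[0-1] = -167.1148 N (compression)
  F[0-2] = -507.5815 N (compression)
  F[1-2] = -1819.1709 N (compression)
  F[1-3] = +4249.1365 N (tension)
  F[2-3] = -3490.3390 N (compression)
  Rx@0 = +584.0100 N
  Ry@0 = +148.6137 N
  Ry@2 = +4560.0963 N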